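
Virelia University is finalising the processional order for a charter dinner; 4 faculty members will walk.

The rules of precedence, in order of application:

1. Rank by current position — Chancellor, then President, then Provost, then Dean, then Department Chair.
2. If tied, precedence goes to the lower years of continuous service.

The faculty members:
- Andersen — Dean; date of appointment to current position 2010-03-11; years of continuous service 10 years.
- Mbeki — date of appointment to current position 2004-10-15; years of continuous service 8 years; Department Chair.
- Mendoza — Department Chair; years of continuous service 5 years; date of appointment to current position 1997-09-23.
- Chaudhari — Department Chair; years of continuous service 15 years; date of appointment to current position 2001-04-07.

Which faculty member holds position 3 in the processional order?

Mbeki

By current position: Andersen (Dean); then Mendoza, Mbeki and Chaudhari (Department Chair).
Among Mendoza, Mbeki and Chaudhari, by years of continuous service (lower first): Mendoza (5 years) before Mbeki (8 years) before Chaudhari (15 years).
Order: Andersen, Mendoza, Mbeki, Chaudhari.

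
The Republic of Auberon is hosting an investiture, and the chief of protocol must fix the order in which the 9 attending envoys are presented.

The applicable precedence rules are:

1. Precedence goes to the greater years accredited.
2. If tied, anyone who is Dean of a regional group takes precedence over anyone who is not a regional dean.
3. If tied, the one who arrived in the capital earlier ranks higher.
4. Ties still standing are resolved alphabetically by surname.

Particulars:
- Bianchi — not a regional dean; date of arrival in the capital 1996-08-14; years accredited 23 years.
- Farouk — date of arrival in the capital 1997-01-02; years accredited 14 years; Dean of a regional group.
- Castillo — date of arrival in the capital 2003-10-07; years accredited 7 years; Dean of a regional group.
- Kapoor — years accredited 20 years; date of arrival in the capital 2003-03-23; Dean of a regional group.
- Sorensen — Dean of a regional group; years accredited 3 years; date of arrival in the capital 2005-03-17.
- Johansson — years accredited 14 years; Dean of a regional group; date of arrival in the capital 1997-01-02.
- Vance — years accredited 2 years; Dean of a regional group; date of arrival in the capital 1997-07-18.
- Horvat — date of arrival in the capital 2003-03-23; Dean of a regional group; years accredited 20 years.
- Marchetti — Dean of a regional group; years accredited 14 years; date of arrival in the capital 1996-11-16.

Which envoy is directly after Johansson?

Castillo

By years accredited (higher first): Bianchi (23 years); then Horvat and Kapoor (both 20 years); then Marchetti, Farouk and Johansson (each 14 years); then Castillo (7 years); then Sorensen (3 years); then Vance (2 years).
Horvat and Kapoor are each Dean of a regional group, so the next rule applies.
Horvat and Kapoor both have date of arrival in the capital 2003-03-23, so the next rule applies.
Among Horvat and Kapoor, alphabetically by surname: Horvat before Kapoor.
Marchetti, Farouk and Johansson are each Dean of a regional group, so the next rule applies.
Among Marchetti, Farouk and Johansson, by date of arrival in the capital (earlier first): Marchetti (1996-11-16) before Farouk and Johansson (1997-01-02).
Among Farouk and Johansson, alphabetically by surname: Farouk before Johansson.
Order: Bianchi, Horvat, Kapoor, Marchetti, Farouk, Johansson, Castillo, Sorensen, Vance.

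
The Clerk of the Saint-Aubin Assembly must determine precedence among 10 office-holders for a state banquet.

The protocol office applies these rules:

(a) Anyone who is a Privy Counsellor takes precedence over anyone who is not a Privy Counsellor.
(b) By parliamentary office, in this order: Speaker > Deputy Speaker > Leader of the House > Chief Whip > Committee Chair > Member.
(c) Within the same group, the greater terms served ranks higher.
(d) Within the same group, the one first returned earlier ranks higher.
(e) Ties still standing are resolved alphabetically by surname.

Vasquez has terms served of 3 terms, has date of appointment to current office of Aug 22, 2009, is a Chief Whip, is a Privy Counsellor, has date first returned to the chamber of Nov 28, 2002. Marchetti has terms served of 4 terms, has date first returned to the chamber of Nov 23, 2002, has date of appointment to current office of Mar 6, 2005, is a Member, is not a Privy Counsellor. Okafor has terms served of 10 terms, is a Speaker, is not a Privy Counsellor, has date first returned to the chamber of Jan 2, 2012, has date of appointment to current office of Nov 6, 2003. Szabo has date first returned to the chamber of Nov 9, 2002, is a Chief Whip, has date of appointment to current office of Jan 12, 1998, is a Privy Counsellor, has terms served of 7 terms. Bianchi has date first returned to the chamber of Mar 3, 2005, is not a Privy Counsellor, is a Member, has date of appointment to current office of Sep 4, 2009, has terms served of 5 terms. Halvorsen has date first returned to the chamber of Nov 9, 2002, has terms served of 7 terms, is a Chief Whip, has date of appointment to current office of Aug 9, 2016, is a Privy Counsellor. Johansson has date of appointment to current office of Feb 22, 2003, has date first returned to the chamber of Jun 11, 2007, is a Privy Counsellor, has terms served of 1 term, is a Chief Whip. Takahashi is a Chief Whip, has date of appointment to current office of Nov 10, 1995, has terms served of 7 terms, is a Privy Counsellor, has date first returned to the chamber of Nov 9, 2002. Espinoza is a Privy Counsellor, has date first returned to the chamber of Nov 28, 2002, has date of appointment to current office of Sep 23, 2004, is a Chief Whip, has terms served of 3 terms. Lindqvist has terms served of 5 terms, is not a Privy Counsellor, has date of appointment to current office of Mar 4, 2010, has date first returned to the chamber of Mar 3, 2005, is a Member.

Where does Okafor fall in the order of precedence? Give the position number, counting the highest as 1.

By the first rule: Halvorsen, Szabo, Takahashi, Espinoza, Vasquez and Johansson (each a Privy Counsellor); then Okafor, Bianchi, Lindqvist and Marchetti (each not a Privy Counsellor).
Halvorsen, Szabo, Takahashi, Espinoza, Vasquez and Johansson are each Chief Whip, so the next rule applies.
Among Halvorsen, Szabo, Takahashi, Espinoza, Vasquez and Johansson, by terms served (higher first): Halvorsen, Szabo and Takahashi (7 terms) before Espinoza and Vasquez (3 terms) before Johansson (1 term).
Halvorsen, Szabo and Takahashi all have date first returned to the chamber Nov 9, 2002, so the next rule applies.
Among Halvorsen, Szabo and Takahashi, alphabetically by surname: Halvorsen before Szabo before Takahashi.
Espinoza and Vasquez both have date first returned to the chamber Nov 28, 2002, so the next rule applies.
Among Espinoza and Vasquez, alphabetically by surname: Espinoza before Vasquez.
Among Okafor, Bianchi, Lindqvist and Marchetti, by parliamentary office: Okafor (Speaker) before Bianchi, Lindqvist and Marchetti (Member).
Among Bianchi, Lindqvist and Marchetti, by terms served (higher first): Bianchi and Lindqvist (5 terms) before Marchetti (4 terms).
Bianchi and Lindqvist both have date first returned to the chamber Mar 3, 2005, so the next rule applies.
Among Bianchi and Lindqvist, alphabetically by surname: Bianchi before Lindqvist.
Order: Halvorsen, Szabo, Takahashi, Espinoza, Vasquez, Johansson, Okafor, Bianchi, Lindqvist, Marchetti. So position 7.

7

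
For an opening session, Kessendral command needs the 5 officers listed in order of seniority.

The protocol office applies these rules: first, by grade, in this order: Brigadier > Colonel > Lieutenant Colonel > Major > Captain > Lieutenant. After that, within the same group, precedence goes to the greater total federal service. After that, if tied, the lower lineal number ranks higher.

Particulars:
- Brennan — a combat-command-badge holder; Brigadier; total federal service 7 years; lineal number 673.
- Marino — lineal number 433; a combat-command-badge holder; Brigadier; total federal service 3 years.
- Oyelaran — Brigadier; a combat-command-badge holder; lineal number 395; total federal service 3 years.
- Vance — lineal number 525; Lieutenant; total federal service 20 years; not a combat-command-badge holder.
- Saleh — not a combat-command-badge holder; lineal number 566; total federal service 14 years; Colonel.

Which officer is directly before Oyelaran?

Brennan

By grade: Brennan, Oyelaran and Marino (Brigadier); then Saleh (Colonel); then Vance (Lieutenant).
Among Brennan, Oyelaran and Marino, by total federal service (higher first): Brennan (7 years) before Oyelaran and Marino (3 years).
Among Oyelaran and Marino, by lineal number (lower first): Oyelaran (395) before Marino (433).
Order: Brennan, Oyelaran, Marino, Saleh, Vance.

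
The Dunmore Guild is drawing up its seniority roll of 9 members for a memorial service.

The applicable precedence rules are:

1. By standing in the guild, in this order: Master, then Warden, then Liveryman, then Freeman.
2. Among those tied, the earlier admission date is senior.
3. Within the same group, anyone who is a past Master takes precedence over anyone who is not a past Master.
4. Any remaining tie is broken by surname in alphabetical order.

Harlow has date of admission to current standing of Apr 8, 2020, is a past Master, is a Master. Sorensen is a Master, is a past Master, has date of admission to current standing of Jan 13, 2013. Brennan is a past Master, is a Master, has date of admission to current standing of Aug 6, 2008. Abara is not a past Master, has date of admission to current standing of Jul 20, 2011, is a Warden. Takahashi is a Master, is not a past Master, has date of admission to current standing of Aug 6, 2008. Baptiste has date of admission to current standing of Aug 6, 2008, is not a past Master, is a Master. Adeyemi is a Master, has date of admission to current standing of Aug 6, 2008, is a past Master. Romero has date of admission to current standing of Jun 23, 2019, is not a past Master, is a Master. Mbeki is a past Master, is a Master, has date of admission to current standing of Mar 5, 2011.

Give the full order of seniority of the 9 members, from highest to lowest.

By standing in the guild: Adeyemi, Brennan, Baptiste, Takahashi, Mbeki, Sorensen, Romero and Harlow (Master); then Abara (Warden).
Among Adeyemi, Brennan, Baptiste, Takahashi, Mbeki, Sorensen, Romero and Harlow, by date of admission to current standing (earlier first): Adeyemi, Brennan, Baptiste and Takahashi (Aug 6, 2008) before Mbeki (Mar 5, 2011) before Sorensen (Jan 13, 2013) before Romero (Jun 23, 2019) before Harlow (Apr 8, 2020).
Among Adeyemi, Brennan, Baptiste and Takahashi, a past Master before not a past Master: Adeyemi and Brennan (a past Master) before Baptiste and Takahashi (not a past Master).
Among Adeyemi and Brennan, alphabetically by surname: Adeyemi before Brennan.
Among Baptiste and Takahashi, alphabetically by surname: Baptiste before Takahashi.
Full order: Adeyemi, Brennan, Baptiste, Takahashi, Mbeki, Sorensen, Romero, Harlow, Abara.

Adeyemi, Brennan, Baptiste, Takahashi, Mbeki, Sorensen, Romero, Harlow, Abara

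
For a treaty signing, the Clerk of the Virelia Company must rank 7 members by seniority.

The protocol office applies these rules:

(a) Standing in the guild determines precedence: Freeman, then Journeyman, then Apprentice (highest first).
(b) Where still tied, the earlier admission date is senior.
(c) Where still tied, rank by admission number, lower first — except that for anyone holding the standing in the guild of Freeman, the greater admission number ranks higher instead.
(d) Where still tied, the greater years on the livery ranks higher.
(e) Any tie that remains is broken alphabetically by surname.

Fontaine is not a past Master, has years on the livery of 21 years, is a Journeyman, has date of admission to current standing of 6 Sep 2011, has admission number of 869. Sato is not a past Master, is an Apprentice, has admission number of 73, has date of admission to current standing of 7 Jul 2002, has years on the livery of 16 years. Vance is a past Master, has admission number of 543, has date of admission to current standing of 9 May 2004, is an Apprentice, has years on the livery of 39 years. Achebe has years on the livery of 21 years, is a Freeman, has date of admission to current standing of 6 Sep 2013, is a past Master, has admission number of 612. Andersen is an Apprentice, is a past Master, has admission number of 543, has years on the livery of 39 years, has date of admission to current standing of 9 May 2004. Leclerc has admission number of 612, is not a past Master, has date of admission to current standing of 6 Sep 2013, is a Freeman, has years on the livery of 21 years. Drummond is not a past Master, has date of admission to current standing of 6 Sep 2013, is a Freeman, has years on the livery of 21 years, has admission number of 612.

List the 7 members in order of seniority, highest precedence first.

Achebe, Drummond, Leclerc, Fontaine, Sato, Andersen, Vance

By standing in the guild: Achebe, Drummond and Leclerc (Freeman); then Fontaine (Journeyman); then Sato, Andersen and Vance (Apprentice).
Achebe, Drummond and Leclerc all have date of admission to current standing 6 Sep 2013, so the next rule applies.
Achebe, Drummond and Leclerc all have admission number 612, so the next rule applies.
Achebe, Drummond and Leclerc all have years on the livery 21 years, so the next rule applies.
Among Achebe, Drummond and Leclerc, alphabetically by surname: Achebe before Drummond before Leclerc.
Among Sato, Andersen and Vance, by date of admission to current standing (earlier first): Sato (7 Jul 2002) before Andersen and Vance (9 May 2004).
Andersen and Vance both have admission number 543, so the next rule applies.
Andersen and Vance both have years on the livery 39 years, so the next rule applies.
Among Andersen and Vance, alphabetically by surname: Andersen before Vance.
Full order: Achebe, Drummond, Leclerc, Fontaine, Sato, Andersen, Vance.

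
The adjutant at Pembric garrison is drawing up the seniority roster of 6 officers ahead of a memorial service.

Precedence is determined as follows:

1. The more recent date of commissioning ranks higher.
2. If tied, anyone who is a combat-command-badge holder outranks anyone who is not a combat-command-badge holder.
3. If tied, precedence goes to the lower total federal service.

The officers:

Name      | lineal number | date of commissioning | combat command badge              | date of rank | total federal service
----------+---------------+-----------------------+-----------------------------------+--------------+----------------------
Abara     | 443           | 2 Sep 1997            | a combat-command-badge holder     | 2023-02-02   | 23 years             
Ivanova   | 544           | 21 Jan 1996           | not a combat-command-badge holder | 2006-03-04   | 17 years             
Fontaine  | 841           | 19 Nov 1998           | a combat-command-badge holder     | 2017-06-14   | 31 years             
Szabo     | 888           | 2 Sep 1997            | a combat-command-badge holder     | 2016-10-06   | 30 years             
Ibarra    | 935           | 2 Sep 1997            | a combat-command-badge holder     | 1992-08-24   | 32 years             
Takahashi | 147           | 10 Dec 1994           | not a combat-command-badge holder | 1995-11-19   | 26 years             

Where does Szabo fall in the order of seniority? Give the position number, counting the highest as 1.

By date of commissioning (later first): Fontaine (19 Nov 1998); then Abara, Szabo and Ibarra (each 2 Sep 1997); then Ivanova (21 Jan 1996); then Takahashi (10 Dec 1994).
Abara, Szabo and Ibarra are each a combat-command-badge holder, so the next rule applies.
Among Abara, Szabo and Ibarra, by total federal service (lower first): Abara (23 years) before Szabo (30 years) before Ibarra (32 years).
Order: Fontaine, Abara, Szabo, Ibarra, Ivanova, Takahashi. So position 3.

3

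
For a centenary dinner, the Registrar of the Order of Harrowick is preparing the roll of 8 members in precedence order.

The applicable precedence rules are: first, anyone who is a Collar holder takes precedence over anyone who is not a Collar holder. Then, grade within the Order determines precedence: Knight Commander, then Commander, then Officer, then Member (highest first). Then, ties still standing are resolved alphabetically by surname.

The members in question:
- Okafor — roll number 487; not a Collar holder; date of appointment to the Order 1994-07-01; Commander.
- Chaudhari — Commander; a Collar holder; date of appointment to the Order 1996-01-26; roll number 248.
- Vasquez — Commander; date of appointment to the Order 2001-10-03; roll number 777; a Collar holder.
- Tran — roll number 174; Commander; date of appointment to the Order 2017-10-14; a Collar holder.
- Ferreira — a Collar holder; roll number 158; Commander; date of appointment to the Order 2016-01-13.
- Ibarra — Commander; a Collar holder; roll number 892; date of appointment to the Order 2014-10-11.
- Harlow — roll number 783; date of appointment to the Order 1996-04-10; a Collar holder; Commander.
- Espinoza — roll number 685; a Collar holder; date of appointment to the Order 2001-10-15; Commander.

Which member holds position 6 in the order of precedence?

By the first rule: Chaudhari, Espinoza, Ferreira, Harlow, Ibarra, Tran and Vasquez (each a Collar holder); then Okafor (not a Collar holder).
Chaudhari, Espinoza, Ferreira, Harlow, Ibarra, Tran and Vasquez are each Commander, so the next rule applies.
Among Chaudhari, Espinoza, Ferreira, Harlow, Ibarra, Tran and Vasquez, alphabetically by surname: Chaudhari before Espinoza before Ferreira before Harlow before Ibarra before Tran before Vasquez.
Order: Chaudhari, Espinoza, Ferreira, Harlow, Ibarra, Tran, Vasquez, Okafor.

Tran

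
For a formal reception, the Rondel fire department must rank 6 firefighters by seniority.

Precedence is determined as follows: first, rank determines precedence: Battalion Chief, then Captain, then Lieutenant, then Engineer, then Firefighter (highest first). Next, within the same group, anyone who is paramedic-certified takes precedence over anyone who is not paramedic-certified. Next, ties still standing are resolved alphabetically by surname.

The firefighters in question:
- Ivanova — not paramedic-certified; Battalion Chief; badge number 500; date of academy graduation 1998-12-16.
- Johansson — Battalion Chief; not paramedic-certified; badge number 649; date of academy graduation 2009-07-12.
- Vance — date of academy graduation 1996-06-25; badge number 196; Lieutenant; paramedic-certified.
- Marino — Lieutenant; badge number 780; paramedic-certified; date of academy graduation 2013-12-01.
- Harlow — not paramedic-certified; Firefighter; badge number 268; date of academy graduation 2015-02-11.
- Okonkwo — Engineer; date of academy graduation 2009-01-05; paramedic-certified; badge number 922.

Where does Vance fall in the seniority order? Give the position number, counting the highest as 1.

By rank: Ivanova and Johansson (Battalion Chief); then Marino and Vance (Lieutenant); then Okonkwo (Engineer); then Harlow (Firefighter).
Ivanova and Johansson are each not paramedic-certified, so the next rule applies.
Among Ivanova and Johansson, alphabetically by surname: Ivanova before Johansson.
Marino and Vance are each paramedic-certified, so the next rule applies.
Among Marino and Vance, alphabetically by surname: Marino before Vance.
Order: Ivanova, Johansson, Marino, Vance, Okonkwo, Harlow. So position 4.

4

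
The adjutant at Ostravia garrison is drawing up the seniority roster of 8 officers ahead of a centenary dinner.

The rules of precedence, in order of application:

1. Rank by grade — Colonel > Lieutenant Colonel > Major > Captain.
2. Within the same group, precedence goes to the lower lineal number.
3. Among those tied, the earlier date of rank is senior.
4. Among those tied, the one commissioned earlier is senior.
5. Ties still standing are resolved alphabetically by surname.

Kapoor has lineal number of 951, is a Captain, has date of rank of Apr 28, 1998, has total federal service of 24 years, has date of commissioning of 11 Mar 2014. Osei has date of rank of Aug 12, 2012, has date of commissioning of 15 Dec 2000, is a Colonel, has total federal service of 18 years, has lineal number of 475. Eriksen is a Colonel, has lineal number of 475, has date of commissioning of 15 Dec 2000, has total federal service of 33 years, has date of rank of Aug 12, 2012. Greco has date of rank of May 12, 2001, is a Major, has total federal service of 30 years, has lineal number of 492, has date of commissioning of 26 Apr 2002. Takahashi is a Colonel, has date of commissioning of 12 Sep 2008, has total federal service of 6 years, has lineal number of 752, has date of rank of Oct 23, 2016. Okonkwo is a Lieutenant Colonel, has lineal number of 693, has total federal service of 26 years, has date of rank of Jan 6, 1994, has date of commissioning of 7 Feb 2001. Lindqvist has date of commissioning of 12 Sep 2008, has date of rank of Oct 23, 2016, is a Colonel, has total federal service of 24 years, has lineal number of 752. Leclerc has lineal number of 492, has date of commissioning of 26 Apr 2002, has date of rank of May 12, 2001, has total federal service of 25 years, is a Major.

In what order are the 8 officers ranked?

By grade: Eriksen, Osei, Lindqvist and Takahashi (Colonel); then Okonkwo (Lieutenant Colonel); then Greco and Leclerc (Major); then Kapoor (Captain).
Among Eriksen, Osei, Lindqvist and Takahashi, by lineal number (lower first): Eriksen and Osei (475) before Lindqvist and Takahashi (752).
Eriksen and Osei both have date of rank Aug 12, 2012, so the next rule applies.
Eriksen and Osei both have date of commissioning 15 Dec 2000, so the next rule applies.
Among Eriksen and Osei, alphabetically by surname: Eriksen before Osei.
Lindqvist and Takahashi both have date of rank Oct 23, 2016, so the next rule applies.
Lindqvist and Takahashi both have date of commissioning 12 Sep 2008, so the next rule applies.
Among Lindqvist and Takahashi, alphabetically by surname: Lindqvist before Takahashi.
Greco and Leclerc both have lineal number 492, so the next rule applies.
Greco and Leclerc both have date of rank May 12, 2001, so the next rule applies.
Greco and Leclerc both have date of commissioning 26 Apr 2002, so the next rule applies.
Among Greco and Leclerc, alphabetically by surname: Greco before Leclerc.
Full order: Eriksen, Osei, Lindqvist, Takahashi, Okonkwo, Greco, Leclerc, Kapoor.

Eriksen, Osei, Lindqvist, Takahashi, Okonkwo, Greco, Leclerc, Kapoor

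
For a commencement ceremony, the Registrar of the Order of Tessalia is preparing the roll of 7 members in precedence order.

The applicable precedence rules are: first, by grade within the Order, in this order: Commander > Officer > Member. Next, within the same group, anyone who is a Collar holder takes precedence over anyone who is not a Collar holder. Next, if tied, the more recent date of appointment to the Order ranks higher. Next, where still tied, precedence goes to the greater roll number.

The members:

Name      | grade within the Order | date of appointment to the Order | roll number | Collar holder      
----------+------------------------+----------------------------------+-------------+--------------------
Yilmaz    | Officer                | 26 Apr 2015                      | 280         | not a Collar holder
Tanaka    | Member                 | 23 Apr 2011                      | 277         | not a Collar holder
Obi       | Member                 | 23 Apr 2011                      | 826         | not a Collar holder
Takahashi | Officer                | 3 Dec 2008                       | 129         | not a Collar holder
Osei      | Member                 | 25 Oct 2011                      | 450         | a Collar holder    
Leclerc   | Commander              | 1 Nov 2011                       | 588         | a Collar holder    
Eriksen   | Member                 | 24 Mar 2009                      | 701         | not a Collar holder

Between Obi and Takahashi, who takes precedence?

By grade within the Order: Leclerc (Commander); then Yilmaz and Takahashi (Officer); then Osei, Obi, Tanaka and Eriksen (Member).
Yilmaz and Takahashi are each not a Collar holder, so the next rule applies.
Among Yilmaz and Takahashi, by date of appointment to the Order (later first): Yilmaz (26 Apr 2015) before Takahashi (3 Dec 2008).
Among Osei, Obi, Tanaka and Eriksen, a Collar holder before not a Collar holder: Osei (a Collar holder) before Obi, Tanaka and Eriksen (not a Collar holder).
Among Obi, Tanaka and Eriksen, by date of appointment to the Order (later first): Obi and Tanaka (23 Apr 2011) before Eriksen (24 Mar 2009).
Among Obi and Tanaka, by roll number (higher first): Obi (826) before Tanaka (277).
So Takahashi takes precedence.

Takahashi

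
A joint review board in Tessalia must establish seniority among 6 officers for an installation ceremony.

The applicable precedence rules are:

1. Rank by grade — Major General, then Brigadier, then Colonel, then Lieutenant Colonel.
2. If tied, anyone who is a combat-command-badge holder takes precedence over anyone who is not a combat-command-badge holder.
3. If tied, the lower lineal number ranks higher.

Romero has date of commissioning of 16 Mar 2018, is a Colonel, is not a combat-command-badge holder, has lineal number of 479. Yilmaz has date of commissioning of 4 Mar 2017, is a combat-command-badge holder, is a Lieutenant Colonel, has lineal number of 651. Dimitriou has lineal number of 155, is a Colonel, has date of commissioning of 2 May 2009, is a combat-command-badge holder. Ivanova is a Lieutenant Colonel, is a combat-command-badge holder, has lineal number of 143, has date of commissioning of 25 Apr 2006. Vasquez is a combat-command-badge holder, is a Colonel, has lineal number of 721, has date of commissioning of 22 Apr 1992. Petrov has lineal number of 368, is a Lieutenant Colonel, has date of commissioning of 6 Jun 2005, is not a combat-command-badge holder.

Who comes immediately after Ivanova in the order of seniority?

Yilmaz

By grade: Dimitriou, Vasquez and Romero (Colonel); then Ivanova, Yilmaz and Petrov (Lieutenant Colonel).
Among Dimitriou, Vasquez and Romero, a combat-command-badge holder before not a combat-command-badge holder: Dimitriou and Vasquez (a combat-command-badge holder) before Romero (not a combat-command-badge holder).
Among Dimitriou and Vasquez, by lineal number (lower first): Dimitriou (155) before Vasquez (721).
Among Ivanova, Yilmaz and Petrov, a combat-command-badge holder before not a combat-command-badge holder: Ivanova and Yilmaz (a combat-command-badge holder) before Petrov (not a combat-command-badge holder).
Among Ivanova and Yilmaz, by lineal number (lower first): Ivanova (143) before Yilmaz (651).
Order: Dimitriou, Vasquez, Romero, Ivanova, Yilmaz, Petrov.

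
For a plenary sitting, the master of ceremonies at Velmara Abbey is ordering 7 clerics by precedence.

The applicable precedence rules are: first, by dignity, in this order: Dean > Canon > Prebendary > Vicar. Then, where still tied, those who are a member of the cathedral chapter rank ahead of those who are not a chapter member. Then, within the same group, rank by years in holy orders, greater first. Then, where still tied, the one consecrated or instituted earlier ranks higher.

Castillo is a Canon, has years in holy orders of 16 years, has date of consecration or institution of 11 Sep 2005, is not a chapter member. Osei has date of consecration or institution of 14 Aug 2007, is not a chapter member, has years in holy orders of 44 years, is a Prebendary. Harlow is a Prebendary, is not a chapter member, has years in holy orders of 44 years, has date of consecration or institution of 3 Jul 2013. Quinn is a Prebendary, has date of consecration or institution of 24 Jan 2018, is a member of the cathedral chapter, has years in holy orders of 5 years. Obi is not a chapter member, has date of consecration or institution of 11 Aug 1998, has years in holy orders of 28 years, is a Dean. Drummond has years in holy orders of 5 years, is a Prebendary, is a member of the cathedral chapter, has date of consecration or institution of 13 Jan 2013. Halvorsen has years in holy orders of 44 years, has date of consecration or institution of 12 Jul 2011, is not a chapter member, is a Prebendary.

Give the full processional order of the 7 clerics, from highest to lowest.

Obi, Castillo, Drummond, Quinn, Osei, Halvorsen, Harlow

By dignity: Obi (Dean); then Castillo (Canon); then Drummond, Quinn, Osei, Halvorsen and Harlow (Prebendary).
Among Drummond, Quinn, Osei, Halvorsen and Harlow, a member of the cathedral chapter before not a chapter member: Drummond and Quinn (a member of the cathedral chapter) before Osei, Halvorsen and Harlow (not a chapter member).
Drummond and Quinn both have years in holy orders 5 years, so the next rule applies.
Among Drummond and Quinn, by date of consecration or institution (earlier first): Drummond (13 Jan 2013) before Quinn (24 Jan 2018).
Osei, Halvorsen and Harlow all have years in holy orders 44 years, so the next rule applies.
Among Osei, Halvorsen and Harlow, by date of consecration or institution (earlier first): Osei (14 Aug 2007) before Halvorsen (12 Jul 2011) before Harlow (3 Jul 2013).
Full order: Obi, Castillo, Drummond, Quinn, Osei, Halvorsen, Harlow.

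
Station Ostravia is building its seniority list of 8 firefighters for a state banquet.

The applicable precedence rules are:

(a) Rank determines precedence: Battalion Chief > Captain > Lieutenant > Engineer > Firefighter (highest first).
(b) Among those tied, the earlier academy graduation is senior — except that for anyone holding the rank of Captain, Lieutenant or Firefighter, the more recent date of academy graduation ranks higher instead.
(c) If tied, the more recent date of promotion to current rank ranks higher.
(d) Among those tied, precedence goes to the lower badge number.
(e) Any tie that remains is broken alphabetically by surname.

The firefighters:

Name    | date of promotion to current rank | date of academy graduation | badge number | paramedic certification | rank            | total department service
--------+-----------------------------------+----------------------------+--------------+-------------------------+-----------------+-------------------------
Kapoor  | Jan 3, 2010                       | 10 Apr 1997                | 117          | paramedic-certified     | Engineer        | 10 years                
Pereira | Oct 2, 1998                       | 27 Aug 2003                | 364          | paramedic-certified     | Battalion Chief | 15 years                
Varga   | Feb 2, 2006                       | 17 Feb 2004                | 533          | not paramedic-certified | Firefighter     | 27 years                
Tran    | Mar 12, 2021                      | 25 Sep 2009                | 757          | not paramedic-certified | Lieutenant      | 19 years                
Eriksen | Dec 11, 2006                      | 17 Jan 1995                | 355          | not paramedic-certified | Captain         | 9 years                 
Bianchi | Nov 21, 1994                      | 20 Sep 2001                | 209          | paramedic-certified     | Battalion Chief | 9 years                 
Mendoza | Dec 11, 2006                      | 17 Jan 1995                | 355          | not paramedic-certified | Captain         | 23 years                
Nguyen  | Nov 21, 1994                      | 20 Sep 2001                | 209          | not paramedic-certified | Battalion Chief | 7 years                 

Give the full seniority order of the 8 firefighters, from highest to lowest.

Bianchi, Nguyen, Pereira, Eriksen, Mendoza, Tran, Kapoor, Varga

By rank: Bianchi, Nguyen and Pereira (Battalion Chief); then Eriksen and Mendoza (Captain); then Tran (Lieutenant); then Kapoor (Engineer); then Varga (Firefighter).
Among Bianchi, Nguyen and Pereira, by date of academy graduation (earlier first): Bianchi and Nguyen (20 Sep 2001) before Pereira (27 Aug 2003).
Bianchi and Nguyen both have date of promotion to current rank Nov 21, 1994, so the next rule applies.
Bianchi and Nguyen both have badge number 209, so the next rule applies.
Among Bianchi and Nguyen, alphabetically by surname: Bianchi before Nguyen.
Eriksen and Mendoza both have date of academy graduation 17 Jan 1995, so the next rule applies.
Eriksen and Mendoza both have date of promotion to current rank Dec 11, 2006, so the next rule applies.
Eriksen and Mendoza both have badge number 355, so the next rule applies.
Among Eriksen and Mendoza, alphabetically by surname: Eriksen before Mendoza.
Full order: Bianchi, Nguyen, Pereira, Eriksen, Mendoza, Tran, Kapoor, Varga.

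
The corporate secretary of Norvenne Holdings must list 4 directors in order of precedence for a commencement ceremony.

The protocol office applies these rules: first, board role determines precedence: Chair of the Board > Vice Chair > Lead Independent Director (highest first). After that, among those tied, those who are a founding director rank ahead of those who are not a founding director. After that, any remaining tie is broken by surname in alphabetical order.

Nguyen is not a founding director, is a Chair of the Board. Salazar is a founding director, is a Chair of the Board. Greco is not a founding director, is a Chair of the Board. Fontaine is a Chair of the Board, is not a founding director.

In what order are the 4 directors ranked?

Salazar, Fontaine, Greco, Nguyen

By board role: Salazar, Fontaine, Greco and Nguyen (Chair of the Board).
Among Salazar, Fontaine, Greco and Nguyen, a founding director before not a founding director: Salazar (a founding director) before Fontaine, Greco and Nguyen (not a founding director).
Among Fontaine, Greco and Nguyen, alphabetically by surname: Fontaine before Greco before Nguyen.
Full order: Salazar, Fontaine, Greco, Nguyen.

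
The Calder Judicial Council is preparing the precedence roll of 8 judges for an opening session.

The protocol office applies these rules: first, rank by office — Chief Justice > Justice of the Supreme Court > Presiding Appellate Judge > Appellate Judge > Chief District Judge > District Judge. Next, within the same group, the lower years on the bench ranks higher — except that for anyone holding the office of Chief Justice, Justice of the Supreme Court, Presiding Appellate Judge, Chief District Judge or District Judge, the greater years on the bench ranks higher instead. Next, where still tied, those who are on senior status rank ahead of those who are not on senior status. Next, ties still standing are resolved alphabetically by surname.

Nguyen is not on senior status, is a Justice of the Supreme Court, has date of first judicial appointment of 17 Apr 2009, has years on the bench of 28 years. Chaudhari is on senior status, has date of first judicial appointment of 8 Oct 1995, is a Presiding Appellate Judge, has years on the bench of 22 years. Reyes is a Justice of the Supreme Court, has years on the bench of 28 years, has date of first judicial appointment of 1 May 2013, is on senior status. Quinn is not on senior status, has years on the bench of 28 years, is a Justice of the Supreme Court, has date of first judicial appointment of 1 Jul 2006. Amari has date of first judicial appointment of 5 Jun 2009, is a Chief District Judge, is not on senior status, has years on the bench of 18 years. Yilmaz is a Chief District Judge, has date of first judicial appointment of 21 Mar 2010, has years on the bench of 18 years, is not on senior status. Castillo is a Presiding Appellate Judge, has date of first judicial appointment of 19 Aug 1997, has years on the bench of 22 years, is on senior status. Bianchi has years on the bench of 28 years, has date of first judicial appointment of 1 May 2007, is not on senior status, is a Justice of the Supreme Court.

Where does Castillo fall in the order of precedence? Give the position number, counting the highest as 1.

5

By office: Reyes, Bianchi, Nguyen and Quinn (Justice of the Supreme Court); then Castillo and Chaudhari (Presiding Appellate Judge); then Amari and Yilmaz (Chief District Judge).
Reyes, Bianchi, Nguyen and Quinn all have years on the bench 28 years, so the next rule applies.
Among Reyes, Bianchi, Nguyen and Quinn, on senior status before not on senior status: Reyes (on senior status) before Bianchi, Nguyen and Quinn (not on senior status).
Among Bianchi, Nguyen and Quinn, alphabetically by surname: Bianchi before Nguyen before Quinn.
Castillo and Chaudhari both have years on the bench 22 years, so the next rule applies.
Castillo and Chaudhari are each on senior status, so the next rule applies.
Among Castillo and Chaudhari, alphabetically by surname: Castillo before Chaudhari.
Amari and Yilmaz both have years on the bench 18 years, so the next rule applies.
Amari and Yilmaz are each not on senior status, so the next rule applies.
Among Amari and Yilmaz, alphabetically by surname: Amari before Yilmaz.
Order: Reyes, Bianchi, Nguyen, Quinn, Castillo, Chaudhari, Amari, Yilmaz. So position 5.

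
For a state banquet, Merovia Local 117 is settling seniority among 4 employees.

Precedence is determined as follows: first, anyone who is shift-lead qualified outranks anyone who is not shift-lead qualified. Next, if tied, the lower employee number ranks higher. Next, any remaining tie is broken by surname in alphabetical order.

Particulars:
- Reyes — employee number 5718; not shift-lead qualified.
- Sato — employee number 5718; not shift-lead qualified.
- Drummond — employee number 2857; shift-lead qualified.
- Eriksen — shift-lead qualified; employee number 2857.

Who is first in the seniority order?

Drummond

By the first rule: Drummond and Eriksen (both shift-lead qualified); then Reyes and Sato (both not shift-lead qualified).
Drummond and Eriksen both have employee number 2857, so the next rule applies.
Among Drummond and Eriksen, alphabetically by surname: Drummond before Eriksen.
Reyes and Sato both have employee number 5718, so the next rule applies.
Among Reyes and Sato, alphabetically by surname: Reyes before Sato.
Order: Drummond, Eriksen, Reyes, Sato.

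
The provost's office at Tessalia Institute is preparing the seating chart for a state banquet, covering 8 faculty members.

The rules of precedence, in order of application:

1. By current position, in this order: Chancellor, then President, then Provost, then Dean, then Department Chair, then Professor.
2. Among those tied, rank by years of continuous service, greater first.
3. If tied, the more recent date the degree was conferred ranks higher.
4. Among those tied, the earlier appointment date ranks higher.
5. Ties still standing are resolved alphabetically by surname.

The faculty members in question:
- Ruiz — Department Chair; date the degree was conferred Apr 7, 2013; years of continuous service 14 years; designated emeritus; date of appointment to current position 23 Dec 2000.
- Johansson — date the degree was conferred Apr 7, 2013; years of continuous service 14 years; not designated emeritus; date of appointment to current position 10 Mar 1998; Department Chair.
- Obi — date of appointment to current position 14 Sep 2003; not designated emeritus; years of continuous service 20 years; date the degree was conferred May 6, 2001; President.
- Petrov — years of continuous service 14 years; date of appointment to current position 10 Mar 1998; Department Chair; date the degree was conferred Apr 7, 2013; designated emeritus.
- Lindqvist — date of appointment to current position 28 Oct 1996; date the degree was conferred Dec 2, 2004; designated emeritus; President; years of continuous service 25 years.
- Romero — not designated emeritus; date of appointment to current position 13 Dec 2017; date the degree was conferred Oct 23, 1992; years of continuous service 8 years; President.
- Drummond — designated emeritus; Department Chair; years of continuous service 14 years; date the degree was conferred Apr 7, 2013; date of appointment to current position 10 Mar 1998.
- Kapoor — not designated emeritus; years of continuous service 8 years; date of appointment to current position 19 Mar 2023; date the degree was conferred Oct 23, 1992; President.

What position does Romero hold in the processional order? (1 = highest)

By current position: Lindqvist, Obi, Romero and Kapoor (President); then Drummond, Johansson, Petrov and Ruiz (Department Chair).
Among Lindqvist, Obi, Romero and Kapoor, by years of continuous service (higher first): Lindqvist (25 years) before Obi (20 years) before Romero and Kapoor (8 years).
Romero and Kapoor both have date the degree was conferred Oct 23, 1992, so the next rule applies.
Among Romero and Kapoor, by date of appointment to current position (earlier first): Romero (13 Dec 2017) before Kapoor (19 Mar 2023).
Drummond, Johansson, Petrov and Ruiz all have years of continuous service 14 years, so the next rule applies.
Drummond, Johansson, Petrov and Ruiz all have date the degree was conferred Apr 7, 2013, so the next rule applies.
Among Drummond, Johansson, Petrov and Ruiz, by date of appointment to current position (earlier first): Drummond, Johansson and Petrov (10 Mar 1998) before Ruiz (23 Dec 2000).
Among Drummond, Johansson and Petrov, alphabetically by surname: Drummond before Johansson before Petrov.
Order: Lindqvist, Obi, Romero, Kapoor, Drummond, Johansson, Petrov, Ruiz. So position 3.

3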